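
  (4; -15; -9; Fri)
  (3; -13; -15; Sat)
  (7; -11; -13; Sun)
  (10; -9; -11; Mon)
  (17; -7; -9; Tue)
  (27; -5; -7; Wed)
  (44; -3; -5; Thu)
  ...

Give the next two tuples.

(71; -1; -3; Fri), (115; 1; -1; Sat)

For the first part, each term is the sum of the two before it: 4, 3, 7, 10, 17, 27, 44 → 71 → 115.
Second part: +2 each step; -15, -13, -11, -9, -7, -5, -3 → -1 → 1.
Third part goes -9, -15, -13, -11, -9, -7, -5 → -3 → -1 (always the previous value of the second part).
Day: runs through the weekdays Mon→Sun, so Fri, Sat, Sun, Mon, Tue, Wed, Thu → Fri → Sat.
Putting the parts together: (71; -1; -3; Fri) and then (115; 1; -1; Sat).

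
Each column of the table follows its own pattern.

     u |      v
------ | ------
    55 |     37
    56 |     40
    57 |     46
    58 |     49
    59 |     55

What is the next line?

60  58

Column u — +1 each step: 55, 56, 57, 58, 59 → 60.
Column v — alternating steps +3, +6, +3, +6, …: 37, 40, 46, 49, 55 → 58.
So the next line is 60  58.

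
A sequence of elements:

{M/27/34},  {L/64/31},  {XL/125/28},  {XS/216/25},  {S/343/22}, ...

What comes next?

{M/512/19}

Size — runs through clothing sizes XS→XL: M, L, XL, XS, S → M.
Second component: perfect cubes: 3³, 4³, 5³, …, so 27, 64, 125, 216, 343 → 512.
Third component: 34, 31, 28, 25, 22 → 19 (−3 each step).
Combining the parts gives {M/512/19}.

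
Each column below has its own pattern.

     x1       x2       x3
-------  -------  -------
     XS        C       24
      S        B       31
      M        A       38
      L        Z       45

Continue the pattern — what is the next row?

XL  Y  52

Column x1: runs through clothing sizes XS→XL, so XS, S, M, L → XL.
Column x2: letters move back 1 place in the alphabet, wrapping A→Z; C, B, A, Z → Y.
Column x3 goes 24, 31, 38, 45 → 52 (+7 each step).
Combining the parts gives XL  Y  52.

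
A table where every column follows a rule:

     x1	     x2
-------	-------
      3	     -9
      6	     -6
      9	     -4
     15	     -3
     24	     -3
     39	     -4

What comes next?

63  -6

Column x1 goes 3, 6, 9, 15, 24, 39 → 63 (each term is the sum of the two before it).
Column x2: differences are 3, 2, 1, … (decreasing by 1 each time); -9, -6, -4, -3, -3, -4 → -6.
Combining the parts gives 63  -6.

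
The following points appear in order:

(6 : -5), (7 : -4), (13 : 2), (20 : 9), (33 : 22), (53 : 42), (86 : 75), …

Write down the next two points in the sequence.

(139 : 128), (225 : 214)

First slot — each term is the sum of the two before it: 6, 7, 13, 20, 33, 53, 86 → 139 → 225.
Second slot goes -5, -4, 2, 9, 22, 42, 75 → 128 → 214 (always 11 less than the first slot).
So the next two points are (139 : 128) and (225 : 214).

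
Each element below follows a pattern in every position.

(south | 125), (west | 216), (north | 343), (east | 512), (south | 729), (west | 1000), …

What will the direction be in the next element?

north

Direction — repeats south → west → north → east: south, west, north, east, south, west → north.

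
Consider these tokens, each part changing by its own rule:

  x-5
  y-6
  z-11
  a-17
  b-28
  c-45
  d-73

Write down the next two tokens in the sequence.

Letter goes x, y, z, a, b, c, d → e → f (letters move forward 1 place in the alphabet, wrapping Z→A).
Second component: 5, 6, 11, 17, 28, 45, 73 → 118 → 191 (each term is the sum of the two before it).
So the next two tokens are e-118 and f-191.

e-118 then f-191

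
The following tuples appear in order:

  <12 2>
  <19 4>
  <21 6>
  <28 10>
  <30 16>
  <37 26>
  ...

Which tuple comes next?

First entry: alternating steps +7, +2, +7, +2, …; 12, 19, 21, 28, 30, 37 → 39.
Second entry: each term is the sum of the two before it; 2, 4, 6, 10, 16, 26 → 42.
Putting it together: <39 42>.

<39 42>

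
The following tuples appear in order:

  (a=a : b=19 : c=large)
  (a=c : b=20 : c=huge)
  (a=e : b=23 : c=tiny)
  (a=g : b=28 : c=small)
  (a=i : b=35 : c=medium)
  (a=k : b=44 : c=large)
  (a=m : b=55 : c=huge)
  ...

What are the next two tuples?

(a=o : b=68 : c=tiny), (a=q : b=83 : c=small)

A goes a, c, e, g, i, k, m → o → q (letters move forward 2 places in the alphabet).
B: differences are 1, 3, 5, … (increasing by 2 each time), so 19, 20, 23, 28, 35, 44, 55 → 68 → 83.
C: large, huge, tiny, small, medium, large, huge → tiny → small (repeats large → huge → tiny → small → medium).
So the next two tuples are (a=o : b=68 : c=tiny) and (a=q : b=83 : c=small).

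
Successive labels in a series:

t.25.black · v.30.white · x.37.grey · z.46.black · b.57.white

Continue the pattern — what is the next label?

d.70.grey

Letter — letters move forward 2 places in the alphabet, wrapping Z→A: t, v, x, z, b → d.
Second component: 25, 30, 37, 46, 57 → 70 (differences are 5, 7, 9, … (increasing by 2 each time)).
Shade — repeats black → white → grey: black, white, grey, black, white → grey.
Putting it together: d.70.grey.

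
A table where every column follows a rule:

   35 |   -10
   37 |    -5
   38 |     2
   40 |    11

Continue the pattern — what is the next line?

First component: alternating steps +2, +1, +2, +1, …; 35, 37, 38, 40 → 41.
Second component — differences are 5, 7, 9, … (increasing by 2 each time): -10, -5, 2, 11 → 22.
Putting it together: 41  22.

41  22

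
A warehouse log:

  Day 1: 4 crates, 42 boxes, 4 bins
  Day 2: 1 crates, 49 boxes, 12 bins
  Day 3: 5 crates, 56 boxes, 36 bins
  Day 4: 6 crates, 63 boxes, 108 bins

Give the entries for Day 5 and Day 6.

11 crates, 70 boxes, 324 bins; 17 crates, 77 boxes, 972 bins

For the crates, each term is the sum of the two before it: 4, 1, 5, 6 → 11 → 17.
Boxes: 42, 49, 56, 63 → 70 → 77 (+7 each step).
Bins goes 4, 12, 36, 108 → 324 → 972 (×3 each step).
So the next two records are 11 crates, 70 boxes, 324 bins and 17 crates, 77 boxes, 972 bins.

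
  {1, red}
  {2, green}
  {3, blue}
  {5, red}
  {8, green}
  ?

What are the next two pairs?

First part goes 1, 2, 3, 5, 8 → 13 → 21 (each term is the sum of the two before it).
Colour: repeats red → green → blue; red, green, blue, red, green → blue → red.
So the next two pairs are {13, blue} and {21, red}.

{13, blue}, {21, red}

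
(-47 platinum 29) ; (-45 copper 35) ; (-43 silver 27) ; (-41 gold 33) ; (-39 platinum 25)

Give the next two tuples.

(-37 copper 31), (-35 silver 23)

First component: +2 each step, so -47, -45, -43, -41, -39 → -37 → -35.
For the metal, repeats platinum → copper → silver → gold: platinum, copper, silver, gold, platinum → copper → silver.
Third component: alternating steps +6, −8, +6, −8, …; 29, 35, 27, 33, 25 → 31 → 23.
Putting the parts together: (-37 copper 31) and then (-35 silver 23).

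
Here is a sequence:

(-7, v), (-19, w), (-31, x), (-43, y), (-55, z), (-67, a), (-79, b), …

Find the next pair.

First entry — −12 each step: -7, -19, -31, -43, -55, -67, -79 → -91.
Letter: v, w, x, y, z, a, b → c (letters move forward 1 place in the alphabet, wrapping Z→A).
Combining the parts gives (-91, c).

(-91, c)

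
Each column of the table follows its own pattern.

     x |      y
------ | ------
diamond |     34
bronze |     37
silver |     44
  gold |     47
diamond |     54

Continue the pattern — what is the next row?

bronze  57

Column x: repeats diamond → bronze → silver → gold; diamond, bronze, silver, gold, diamond → bronze.
Column y goes 34, 37, 44, 47, 54 → 57 (alternating steps +3, +7, +3, +7, …).
So the next row is bronze  57.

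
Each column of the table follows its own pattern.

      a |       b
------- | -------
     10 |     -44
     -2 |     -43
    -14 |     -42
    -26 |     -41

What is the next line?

Column a: −12 each step, so 10, -2, -14, -26 → -38.
Column b: -44, -43, -42, -41 → -40 (+1 each step).
Combining the parts gives -38  -40.

-38  -40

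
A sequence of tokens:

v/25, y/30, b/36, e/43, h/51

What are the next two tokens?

k/60, n/70

Letter: letters move forward 3 places in the alphabet, wrapping Z→A, so v, y, b, e, h → k → n.
Second component — differences are 5, 6, 7, … (increasing by 1 each time): 25, 30, 36, 43, 51 → 60 → 70.
So the next two tokens are k/60 and n/70.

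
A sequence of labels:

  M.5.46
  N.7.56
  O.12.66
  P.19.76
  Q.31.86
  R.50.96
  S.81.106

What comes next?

T.131.116

Letter: letters move forward 1 place in the alphabet, so M, N, O, P, Q, R, S → T.
Second component goes 5, 7, 12, 19, 31, 50, 81 → 131 (each term is the sum of the two before it).
Third component goes 46, 56, 66, 76, 86, 96, 106 → 116 (+10 each step).
Putting it together: T.131.116.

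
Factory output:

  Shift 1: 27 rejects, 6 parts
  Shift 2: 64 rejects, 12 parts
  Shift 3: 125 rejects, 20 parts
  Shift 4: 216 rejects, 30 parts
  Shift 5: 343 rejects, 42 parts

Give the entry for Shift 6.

Rejects: perfect cubes: 3³, 4³, 5³, …; 27, 64, 125, 216, 343 → 512.
Parts: 6, 12, 20, 30, 42 → 56 (differences are 6, 8, 10, … (increasing by 2 each time)).
Putting it together: 512 rejects, 56 parts.

512 rejects, 56 parts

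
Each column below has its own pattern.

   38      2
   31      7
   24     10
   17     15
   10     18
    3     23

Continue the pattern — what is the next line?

-4  26

For the first component, −7 each step: 38, 31, 24, 17, 10, 3 → -4.
Second component: alternating steps +5, +3, +5, +3, …, so 2, 7, 10, 15, 18, 23 → 26.
So the next line is -4  26.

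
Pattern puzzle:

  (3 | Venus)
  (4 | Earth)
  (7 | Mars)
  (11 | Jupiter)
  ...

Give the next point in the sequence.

(18 | Saturn)

First slot: each term is the sum of the two before it; 3, 4, 7, 11 → 18.
Planet goes Venus, Earth, Mars, Jupiter → Saturn (runs through the planets Mercury→Neptune).
So the next point is (18 | Saturn).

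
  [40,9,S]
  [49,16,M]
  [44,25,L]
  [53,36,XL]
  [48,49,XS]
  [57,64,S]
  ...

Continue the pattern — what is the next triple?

First part goes 40, 49, 44, 53, 48, 57 → 52 (alternating steps +9, −5, +9, −5, …).
Second part: perfect squares: 3², 4², 5², …, so 9, 16, 25, 36, 49, 64 → 81.
For the size, repeats S → M → L → XL → XS: S, M, L, XL, XS, S → M.
Putting it together: [52,81,M].

[52,81,M]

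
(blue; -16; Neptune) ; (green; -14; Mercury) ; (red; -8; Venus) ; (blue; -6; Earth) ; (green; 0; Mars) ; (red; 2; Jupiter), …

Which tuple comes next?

(blue; 8; Saturn)

Colour: repeats blue → green → red, so blue, green, red, blue, green, red → blue.
Second part: alternating steps +2, +6, +2, +6, …; -16, -14, -8, -6, 0, 2 → 8.
For the planet, runs through the planets Mercury→Neptune: Neptune, Mercury, Venus, Earth, Mars, Jupiter → Saturn.
Combining the parts gives (blue; 8; Saturn).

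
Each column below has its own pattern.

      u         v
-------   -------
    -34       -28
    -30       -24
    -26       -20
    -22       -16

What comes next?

Column u goes -34, -30, -26, -22 → -18 (+4 each step).
Column v — always 6 more than the column u: -28, -24, -20, -16 → -12.
Putting it together: -18  -12.

-18  -12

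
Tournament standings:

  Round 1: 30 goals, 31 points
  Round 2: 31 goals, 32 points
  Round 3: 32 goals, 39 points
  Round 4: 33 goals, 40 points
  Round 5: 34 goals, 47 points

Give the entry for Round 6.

35 goals, 48 points

Goals: +1 each step; 30, 31, 32, 33, 34 → 35.
Points: 31, 32, 39, 40, 47 → 48 (alternating steps +1, +7, +1, +7, …).
Putting it together: 35 goals, 48 points.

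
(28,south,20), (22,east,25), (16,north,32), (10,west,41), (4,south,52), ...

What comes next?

First value: 28, 22, 16, 10, 4 → -2 (−6 each step).
Direction — repeats south → east → north → west: south, east, north, west, south → east.
Third value: differences are 5, 7, 9, … (increasing by 2 each time); 20, 25, 32, 41, 52 → 65.
Putting it together: (-2,east,65).

(-2,east,65)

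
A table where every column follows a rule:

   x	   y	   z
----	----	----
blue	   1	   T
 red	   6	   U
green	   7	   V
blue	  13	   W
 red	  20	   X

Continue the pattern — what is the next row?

green  33  Y

Column x — repeats blue → red → green: blue, red, green, blue, red → green.
Column y — each term is the sum of the two before it: 1, 6, 7, 13, 20 → 33.
Column z: letters move forward 1 place in the alphabet; T, U, V, W, X → Y.
So the next row is green  33  Y.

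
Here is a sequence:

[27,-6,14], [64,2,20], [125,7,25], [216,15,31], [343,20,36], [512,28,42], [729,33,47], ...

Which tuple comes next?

First part — perfect cubes: 3³, 4³, 5³, …: 27, 64, 125, 216, 343, 512, 729 → 1000.
Second part: -6, 2, 7, 15, 20, 28, 33 → 41 (alternating steps +8, +5, +8, +5, …).
Third part: alternating steps +6, +5, +6, +5, …, so 14, 20, 25, 31, 36, 42, 47 → 53.
Putting it together: [1000,41,53].

[1000,41,53]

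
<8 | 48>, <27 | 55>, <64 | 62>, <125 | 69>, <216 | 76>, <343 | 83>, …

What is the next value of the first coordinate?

First coordinate: perfect cubes: 2³, 3³, 4³, …, so 8, 27, 64, 125, 216, 343 → 512.

512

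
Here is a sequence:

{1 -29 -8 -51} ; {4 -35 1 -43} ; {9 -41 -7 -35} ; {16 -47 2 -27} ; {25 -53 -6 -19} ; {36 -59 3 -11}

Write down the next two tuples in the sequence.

{49 -65 -5 -3}, {64 -71 4 5}

First slot: perfect squares: 1², 2², 3², …; 1, 4, 9, 16, 25, 36 → 49 → 64.
Second slot goes -29, -35, -41, -47, -53, -59 → -65 → -71 (−6 each step).
Third slot: -8, 1, -7, 2, -6, 3 → -5 → 4 (alternating steps +9, −8, +9, −8, …).
Fourth slot: -51, -43, -35, -27, -19, -11 → -3 → 5 (+8 each step).
Putting the parts together: {49 -65 -5 -3} and then {64 -71 4 5}.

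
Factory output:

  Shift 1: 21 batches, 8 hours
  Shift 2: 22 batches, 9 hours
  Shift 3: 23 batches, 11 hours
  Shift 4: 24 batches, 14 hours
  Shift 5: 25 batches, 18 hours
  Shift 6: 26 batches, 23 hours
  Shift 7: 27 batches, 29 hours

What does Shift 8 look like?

28 batches, 36 hours

Batches goes 21, 22, 23, 24, 25, 26, 27 → 28 (+1 each step).
Hours — differences are 1, 2, 3, … (increasing by 1 each time): 8, 9, 11, 14, 18, 23, 29 → 36.
So the next record is 28 batches, 36 hours.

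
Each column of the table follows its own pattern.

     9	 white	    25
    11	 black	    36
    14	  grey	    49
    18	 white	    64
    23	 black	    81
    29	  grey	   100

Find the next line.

First component goes 9, 11, 14, 18, 23, 29 → 36 (differences are 2, 3, 4, … (increasing by 1 each time)).
Shade: white, black, grey, white, black, grey → white (repeats white → black → grey).
Third component goes 25, 36, 49, 64, 81, 100 → 121 (perfect squares: 5², 6², 7², …).
So the next line is 36  white  121.

36  white  121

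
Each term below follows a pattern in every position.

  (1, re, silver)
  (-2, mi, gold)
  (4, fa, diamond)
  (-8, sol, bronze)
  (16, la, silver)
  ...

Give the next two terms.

First component: ×(-2) each step; 1, -2, 4, -8, 16 → -32 → 64.
Note — runs through the solfège scale do→ti: re, mi, fa, sol, la → ti → do.
Rank goes silver, gold, diamond, bronze, silver → gold → diamond (repeats silver → gold → diamond → bronze).
Putting the parts together: (-32, ti, gold) and then (64, do, diamond).

(-32, ti, gold), (64, do, diamond)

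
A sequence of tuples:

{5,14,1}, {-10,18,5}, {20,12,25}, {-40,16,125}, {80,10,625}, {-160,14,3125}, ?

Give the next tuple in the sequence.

First component: ×(-2) each step, so 5, -10, 20, -40, 80, -160 → 320.
Second component: 14, 18, 12, 16, 10, 14 → 8 (alternating steps +4, −6, +4, −6, …).
For the third component, ×5 each step: 1, 5, 25, 125, 625, 3125 → 15625.
So the next tuple is {320,8,15625}.

{320,8,15625}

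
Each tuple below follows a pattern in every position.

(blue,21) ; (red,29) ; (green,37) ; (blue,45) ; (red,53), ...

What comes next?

Colour: blue, red, green, blue, red → green (repeats blue → red → green).
For the second component, +8 each step: 21, 29, 37, 45, 53 → 61.
Putting it together: (green,61).

(green,61)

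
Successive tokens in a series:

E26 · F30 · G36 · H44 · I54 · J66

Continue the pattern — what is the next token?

For the letter, letters move forward 1 place in the alphabet: E, F, G, H, I, J → K.
Second component — differences are 4, 6, 8, … (increasing by 2 each time): 26, 30, 36, 44, 54, 66 → 80.
Putting it together: K80.

K80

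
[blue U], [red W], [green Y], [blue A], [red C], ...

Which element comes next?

Colour — repeats blue → red → green: blue, red, green, blue, red → green.
Letter — letters move forward 2 places in the alphabet, wrapping Z→A: U, W, Y, A, C → E.
So the next element is [green E].

[green E]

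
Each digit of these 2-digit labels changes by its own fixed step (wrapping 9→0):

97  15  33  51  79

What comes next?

97

First digit: +2 each step, mod 10; 9, 1, 3, 5, 7 → 9.
Second digit goes 7, 5, 3, 1, 9 → 7 (−2 each step, mod 10).
Combining the parts gives 97.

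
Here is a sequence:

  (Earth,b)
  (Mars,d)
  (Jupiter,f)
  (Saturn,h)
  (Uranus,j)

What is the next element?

(Neptune,l)

Planet — runs through the planets Mercury→Neptune: Earth, Mars, Jupiter, Saturn, Uranus → Neptune.
Letter: letters move forward 2 places in the alphabet; b, d, f, h, j → l.
So the next element is (Neptune,l).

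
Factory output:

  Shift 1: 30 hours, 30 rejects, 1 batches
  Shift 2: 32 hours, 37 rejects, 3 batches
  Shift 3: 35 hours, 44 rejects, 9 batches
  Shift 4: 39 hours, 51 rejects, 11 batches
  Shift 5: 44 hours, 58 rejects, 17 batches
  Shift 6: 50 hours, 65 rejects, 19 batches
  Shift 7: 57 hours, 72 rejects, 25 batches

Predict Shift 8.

Hours: differences are 2, 3, 4, … (increasing by 1 each time), so 30, 32, 35, 39, 44, 50, 57 → 65.
Rejects: +7 each step, so 30, 37, 44, 51, 58, 65, 72 → 79.
Batches: alternating steps +2, +6, +2, +6, …; 1, 3, 9, 11, 17, 19, 25 → 27.
So the next record is 65 hours, 79 rejects, 27 batches.

65 hours, 79 rejects, 27 batches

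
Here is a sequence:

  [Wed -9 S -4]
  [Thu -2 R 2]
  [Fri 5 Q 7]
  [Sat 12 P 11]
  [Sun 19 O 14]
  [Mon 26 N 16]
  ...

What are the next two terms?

Day goes Wed, Thu, Fri, Sat, Sun, Mon → Tue → Wed (runs through the weekdays Mon→Sun).
Second value: +7 each step, so -9, -2, 5, 12, 19, 26 → 33 → 40.
For the letter, letters move back 1 place in the alphabet: S, R, Q, P, O, N → M → L.
Fourth value: differences are 6, 5, 4, … (decreasing by 1 each time); -4, 2, 7, 11, 14, 16 → 17 → 17.
So the next two terms are [Tue 33 M 17] and [Wed 40 L 17].

[Tue 33 M 17], [Wed 40 L 17]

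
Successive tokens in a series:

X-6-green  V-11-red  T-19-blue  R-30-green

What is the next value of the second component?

44

Second component goes 6, 11, 19, 30 → 44 (differences are 5, 8, 11, … (increasing by 3 each time)).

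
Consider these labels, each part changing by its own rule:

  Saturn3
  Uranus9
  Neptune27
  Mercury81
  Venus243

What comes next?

Planet: runs through the planets Mercury→Neptune, so Saturn, Uranus, Neptune, Mercury, Venus → Earth.
Second component: ×3 each step, so 3, 9, 27, 81, 243 → 729.
So the next label is Earth729.

Earth729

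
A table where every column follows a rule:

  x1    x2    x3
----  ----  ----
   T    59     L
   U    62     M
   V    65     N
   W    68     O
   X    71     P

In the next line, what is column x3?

Column x1: letters move forward 1 place in the alphabet; T, U, V, W, X → Y.
Column x2: +3 each step; 59, 62, 65, 68, 71 → 74.
Column x3: letters move forward 1 place in the alphabet, so L, M, N, O, P → Q.

Q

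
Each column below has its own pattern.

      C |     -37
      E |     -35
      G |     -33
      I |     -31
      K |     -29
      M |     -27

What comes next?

O  -25

For the letter, letters move forward 2 places in the alphabet: C, E, G, I, K, M → O.
For the second component, +2 each step: -37, -35, -33, -31, -29, -27 → -25.
So the next row is O  -25.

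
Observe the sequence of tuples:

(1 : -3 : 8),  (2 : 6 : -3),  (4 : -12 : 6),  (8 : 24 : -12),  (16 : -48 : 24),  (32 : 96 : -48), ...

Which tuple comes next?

(64 : -192 : 96)

For the first coordinate, ×2 each step: 1, 2, 4, 8, 16, 32 → 64.
For the second coordinate, ×(-2) each step: -3, 6, -12, 24, -48, 96 → -192.
Third coordinate goes 8, -3, 6, -12, 24, -48 → 96 (always the previous value of the second coordinate).
So the next tuple is (64 : -192 : 96).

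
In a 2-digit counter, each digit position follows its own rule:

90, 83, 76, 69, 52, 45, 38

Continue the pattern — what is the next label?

First digit: −1 each step, mod 10, so 9, 8, 7, 6, 5, 4, 3 → 2.
Second digit: +3 each step, mod 10, so 0, 3, 6, 9, 2, 5, 8 → 1.
So the next label is 21.

21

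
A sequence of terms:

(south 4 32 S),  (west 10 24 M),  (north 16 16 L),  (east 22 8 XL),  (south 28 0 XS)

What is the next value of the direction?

west

Direction: repeats south → west → north → east; south, west, north, east, south → west.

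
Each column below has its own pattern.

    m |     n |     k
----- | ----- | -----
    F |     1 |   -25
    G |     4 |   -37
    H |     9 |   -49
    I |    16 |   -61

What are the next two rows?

J  25  -73; K  36  -85

Column m: letters move forward 1 place in the alphabet, so F, G, H, I → J → K.
Column n: 1, 4, 9, 16 → 25 → 36 (perfect squares: 1², 2², 3², …).
Column k: -25, -37, -49, -61 → -73 → -85 (−12 each step).
Putting the parts together: J  25  -73 and then K  36  -85.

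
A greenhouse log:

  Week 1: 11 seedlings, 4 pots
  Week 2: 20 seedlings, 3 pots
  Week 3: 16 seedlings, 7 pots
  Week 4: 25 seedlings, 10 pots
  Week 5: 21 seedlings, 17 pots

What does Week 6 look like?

30 seedlings, 27 pots

Seedlings: 11, 20, 16, 25, 21 → 30 (alternating steps +9, −4, +9, −4, …).
Pots: each term is the sum of the two before it, so 4, 3, 7, 10, 17 → 27.
Combining the parts gives 30 seedlings, 27 pots.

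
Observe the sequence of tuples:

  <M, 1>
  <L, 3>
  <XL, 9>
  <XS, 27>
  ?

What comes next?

<S, 81>

For the size, runs through clothing sizes XS→XL: M, L, XL, XS → S.
Second value goes 1, 3, 9, 27 → 81 (×3 each step).
So the next tuple is <S, 81>.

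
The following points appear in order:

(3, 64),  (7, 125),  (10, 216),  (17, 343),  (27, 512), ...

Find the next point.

First coordinate: each term is the sum of the two before it; 3, 7, 10, 17, 27 → 44.
Second coordinate goes 64, 125, 216, 343, 512 → 729 (perfect cubes: 4³, 5³, 6³, …).
Combining the parts gives (44, 729).

(44, 729)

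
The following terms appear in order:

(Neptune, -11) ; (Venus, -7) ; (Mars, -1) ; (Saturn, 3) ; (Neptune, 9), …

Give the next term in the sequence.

(Venus, 13)

For the planet, repeats Neptune → Venus → Mars → Saturn: Neptune, Venus, Mars, Saturn, Neptune → Venus.
Second coordinate: alternating steps +4, +6, +4, +6, …, so -11, -7, -1, 3, 9 → 13.
Combining the parts gives (Venus, 13).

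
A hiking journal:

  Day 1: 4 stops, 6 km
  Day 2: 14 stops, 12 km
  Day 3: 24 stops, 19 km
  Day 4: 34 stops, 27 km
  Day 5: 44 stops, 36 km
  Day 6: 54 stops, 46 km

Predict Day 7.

64 stops, 57 km

Stops: +10 each step, so 4, 14, 24, 34, 44, 54 → 64.
Km: 6, 12, 19, 27, 36, 46 → 57 (differences are 6, 7, 8, … (increasing by 1 each time)).
So the next line is 64 stops, 57 km.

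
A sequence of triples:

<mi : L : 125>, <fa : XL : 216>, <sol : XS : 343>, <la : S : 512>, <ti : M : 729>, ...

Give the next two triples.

Note goes mi, fa, sol, la, ti → do → re (runs through the solfège scale do→ti).
Size goes L, XL, XS, S, M → L → XL (runs through clothing sizes XS→XL).
Third value: perfect cubes: 5³, 6³, 7³, …, so 125, 216, 343, 512, 729 → 1000 → 1331.
So the next two triples are <do : L : 1000> and <re : XL : 1331>.

<do : L : 1000>, <re : XL : 1331>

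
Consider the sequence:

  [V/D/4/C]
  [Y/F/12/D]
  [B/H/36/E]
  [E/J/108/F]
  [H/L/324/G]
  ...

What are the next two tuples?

First letter: V, Y, B, E, H → K → N (letters move forward 3 places in the alphabet, wrapping Z→A).
For the second letter, letters move forward 2 places in the alphabet: D, F, H, J, L → N → P.
Third value: 4, 12, 36, 108, 324 → 972 → 2916 (×3 each step).
Third letter goes C, D, E, F, G → H → I (letters move forward 1 place in the alphabet).
So the next two tuples are [K/N/972/H] and [N/P/2916/I].

[K/N/972/H], [N/P/2916/I]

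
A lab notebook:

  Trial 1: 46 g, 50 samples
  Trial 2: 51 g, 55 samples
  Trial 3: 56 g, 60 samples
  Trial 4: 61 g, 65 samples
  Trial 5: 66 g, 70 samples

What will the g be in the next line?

G goes 46, 51, 56, 61, 66 → 71 (+5 each step).
Samples: 50, 55, 60, 65, 70 → 75 (always 4 more than the g).

71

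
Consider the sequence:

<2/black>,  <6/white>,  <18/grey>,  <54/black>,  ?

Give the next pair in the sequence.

For the first entry, ×3 each step: 2, 6, 18, 54 → 162.
Shade: black, white, grey, black → white (repeats black → white → grey).
Putting it together: <162/white>.

<162/white>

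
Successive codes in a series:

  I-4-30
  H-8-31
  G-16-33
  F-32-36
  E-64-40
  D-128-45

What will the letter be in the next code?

C

For the letter, letters move back 1 place in the alphabet: I, H, G, F, E, D → C.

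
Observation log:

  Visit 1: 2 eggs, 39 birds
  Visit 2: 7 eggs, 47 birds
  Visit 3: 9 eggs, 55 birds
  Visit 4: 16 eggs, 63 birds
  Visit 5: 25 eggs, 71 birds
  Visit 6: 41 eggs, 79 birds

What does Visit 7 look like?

Eggs: each term is the sum of the two before it, so 2, 7, 9, 16, 25, 41 → 66.
Birds — +8 each step: 39, 47, 55, 63, 71, 79 → 87.
Combining the parts gives 66 eggs, 87 birds.

66 eggs, 87 birds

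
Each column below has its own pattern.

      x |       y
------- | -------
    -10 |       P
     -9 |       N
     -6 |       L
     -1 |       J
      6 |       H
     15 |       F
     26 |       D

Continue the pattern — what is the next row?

Column x — differences are 1, 3, 5, … (increasing by 2 each time): -10, -9, -6, -1, 6, 15, 26 → 39.
For the column y, letters move back 2 places in the alphabet: P, N, L, J, H, F, D → B.
So the next row is 39  B.

39  B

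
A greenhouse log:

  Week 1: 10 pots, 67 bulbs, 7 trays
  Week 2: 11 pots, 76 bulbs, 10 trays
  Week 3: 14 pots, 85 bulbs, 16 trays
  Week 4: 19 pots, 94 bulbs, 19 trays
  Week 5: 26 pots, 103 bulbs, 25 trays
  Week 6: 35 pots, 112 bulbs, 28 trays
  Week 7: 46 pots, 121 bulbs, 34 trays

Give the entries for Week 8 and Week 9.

Pots goes 10, 11, 14, 19, 26, 35, 46 → 59 → 74 (differences are 1, 3, 5, … (increasing by 2 each time)).
For the bulbs, +9 each step: 67, 76, 85, 94, 103, 112, 121 → 130 → 139.
Trays: alternating steps +3, +6, +3, +6, …; 7, 10, 16, 19, 25, 28, 34 → 37 → 43.
Putting the parts together: 59 pots, 130 bulbs, 37 trays and then 74 pots, 139 bulbs, 43 trays.

59 pots, 130 bulbs, 37 trays; 74 pots, 139 bulbs, 43 trays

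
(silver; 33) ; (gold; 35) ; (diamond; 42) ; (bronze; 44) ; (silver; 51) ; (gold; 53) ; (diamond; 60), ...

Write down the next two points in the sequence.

(bronze; 62), (silver; 69)

Rank goes silver, gold, diamond, bronze, silver, gold, diamond → bronze → silver (repeats silver → gold → diamond → bronze).
Second entry: alternating steps +2, +7, +2, +7, …; 33, 35, 42, 44, 51, 53, 60 → 62 → 69.
Putting the parts together: (bronze; 62) and then (silver; 69).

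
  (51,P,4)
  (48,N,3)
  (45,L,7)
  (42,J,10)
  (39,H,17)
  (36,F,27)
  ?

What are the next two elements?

(33,D,44), (30,B,71)

First slot: −3 each step; 51, 48, 45, 42, 39, 36 → 33 → 30.
Letter: P, N, L, J, H, F → D → B (letters move back 2 places in the alphabet).
Third slot: 4, 3, 7, 10, 17, 27 → 44 → 71 (each term is the sum of the two before it).
So the next two elements are (33,D,44) and (30,B,71).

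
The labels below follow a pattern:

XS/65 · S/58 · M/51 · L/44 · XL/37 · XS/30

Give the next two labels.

Size: repeats XS → S → M → L → XL, so XS, S, M, L, XL, XS → S → M.
Second component: −7 each step; 65, 58, 51, 44, 37, 30 → 23 → 16.
Putting the parts together: S/23 and then M/16.

S/23, M/16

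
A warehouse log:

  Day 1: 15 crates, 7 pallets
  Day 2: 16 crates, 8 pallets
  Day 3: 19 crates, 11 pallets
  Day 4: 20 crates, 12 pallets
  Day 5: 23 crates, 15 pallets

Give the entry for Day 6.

24 crates, 16 pallets

Crates: 15, 16, 19, 20, 23 → 24 (alternating steps +1, +3, +1, +3, …).
Pallets: always 8 less than the crates; 7, 8, 11, 12, 15 → 16.
Putting it together: 24 crates, 16 pallets.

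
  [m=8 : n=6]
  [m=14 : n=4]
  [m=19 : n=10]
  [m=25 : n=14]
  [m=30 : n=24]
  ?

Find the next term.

M: alternating steps +6, +5, +6, +5, …; 8, 14, 19, 25, 30 → 36.
N — each term is the sum of the two before it: 6, 4, 10, 14, 24 → 38.
So the next term is [m=36 : n=38].

[m=36 : n=38]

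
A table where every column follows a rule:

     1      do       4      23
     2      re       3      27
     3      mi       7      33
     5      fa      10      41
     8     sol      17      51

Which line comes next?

13  la  27  63

First component: each term is the sum of the two before it; 1, 2, 3, 5, 8 → 13.
For the note, runs through the solfège scale do→ti: do, re, mi, fa, sol → la.
Third component: 4, 3, 7, 10, 17 → 27 (each term is the sum of the two before it).
Fourth component — differences are 4, 6, 8, … (increasing by 2 each time): 23, 27, 33, 41, 51 → 63.
Combining the parts gives 13  la  27  63.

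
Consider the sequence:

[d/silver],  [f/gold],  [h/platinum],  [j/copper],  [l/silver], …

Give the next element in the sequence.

[n/gold]

For the letter, letters move forward 2 places in the alphabet: d, f, h, j, l → n.
Metal: repeats silver → gold → platinum → copper; silver, gold, platinum, copper, silver → gold.
So the next element is [n/gold].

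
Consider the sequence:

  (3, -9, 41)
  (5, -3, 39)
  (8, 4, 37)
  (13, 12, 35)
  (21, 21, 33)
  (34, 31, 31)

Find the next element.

First part — each term is the sum of the two before it: 3, 5, 8, 13, 21, 34 → 55.
Second part: -9, -3, 4, 12, 21, 31 → 42 (differences are 6, 7, 8, … (increasing by 1 each time)).
For the third part, −2 each step: 41, 39, 37, 35, 33, 31 → 29.
Combining the parts gives (55, 42, 29).

(55, 42, 29)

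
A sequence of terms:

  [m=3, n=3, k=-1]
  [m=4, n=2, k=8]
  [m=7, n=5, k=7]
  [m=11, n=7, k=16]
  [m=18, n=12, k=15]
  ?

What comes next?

[m=29, n=19, k=24]

M: 3, 4, 7, 11, 18 → 29 (each term is the sum of the two before it).
N: each term is the sum of the two before it; 3, 2, 5, 7, 12 → 19.
K — alternating steps +9, −1, +9, −1, …: -1, 8, 7, 16, 15 → 24.
Putting it together: [m=29, n=19, k=24].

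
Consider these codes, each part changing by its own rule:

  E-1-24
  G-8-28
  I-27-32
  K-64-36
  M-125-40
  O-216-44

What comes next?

Q-343-48

Letter: letters move forward 2 places in the alphabet; E, G, I, K, M, O → Q.
Second component goes 1, 8, 27, 64, 125, 216 → 343 (perfect cubes: 1³, 2³, 3³, …).
Third component: 24, 28, 32, 36, 40, 44 → 48 (+4 each step).
Combining the parts gives Q-343-48.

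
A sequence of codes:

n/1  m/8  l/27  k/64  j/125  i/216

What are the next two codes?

Letter: letters move back 1 place in the alphabet; n, m, l, k, j, i → h → g.
Second component — perfect cubes: 1³, 2³, 3³, …: 1, 8, 27, 64, 125, 216 → 343 → 512.
Putting the parts together: h/343 and then g/512.

h/343 then g/512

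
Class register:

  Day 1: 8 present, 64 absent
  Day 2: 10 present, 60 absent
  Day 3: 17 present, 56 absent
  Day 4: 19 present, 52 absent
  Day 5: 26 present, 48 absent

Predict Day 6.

28 present, 44 absent

Present: alternating steps +2, +7, +2, +7, …; 8, 10, 17, 19, 26 → 28.
For the absent, −4 each step: 64, 60, 56, 52, 48 → 44.
Combining the parts gives 28 present, 44 absent.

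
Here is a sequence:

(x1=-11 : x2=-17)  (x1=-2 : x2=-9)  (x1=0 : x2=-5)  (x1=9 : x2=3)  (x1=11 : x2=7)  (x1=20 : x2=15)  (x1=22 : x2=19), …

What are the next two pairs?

X1: alternating steps +9, +2, +9, +2, …; -11, -2, 0, 9, 11, 20, 22 → 31 → 33.
X2: alternating steps +8, +4, +8, +4, …; -17, -9, -5, 3, 7, 15, 19 → 27 → 31.
Putting the parts together: (x1=31 : x2=27) and then (x1=33 : x2=31).

(x1=31 : x2=27), (x1=33 : x2=31)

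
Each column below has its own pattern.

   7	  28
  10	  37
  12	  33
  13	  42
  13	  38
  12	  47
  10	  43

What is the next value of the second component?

52

For the second component, alternating steps +9, −4, +9, −4, …: 28, 37, 33, 42, 38, 47, 43 → 52.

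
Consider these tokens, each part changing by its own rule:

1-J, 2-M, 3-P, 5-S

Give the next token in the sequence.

8-V

First component: 1, 2, 3, 5 → 8 (each term is the sum of the two before it).
Letter — letters move forward 3 places in the alphabet: J, M, P, S → V.
Putting it together: 8-V.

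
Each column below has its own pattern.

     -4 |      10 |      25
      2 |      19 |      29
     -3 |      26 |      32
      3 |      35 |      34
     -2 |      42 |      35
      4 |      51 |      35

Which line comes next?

For the first component, alternating steps +6, −5, +6, −5, …: -4, 2, -3, 3, -2, 4 → -1.
Second component goes 10, 19, 26, 35, 42, 51 → 58 (alternating steps +9, +7, +9, +7, …).
For the third component, differences are 4, 3, 2, … (decreasing by 1 each time): 25, 29, 32, 34, 35, 35 → 34.
Putting it together: -1  58  34.

-1  58  34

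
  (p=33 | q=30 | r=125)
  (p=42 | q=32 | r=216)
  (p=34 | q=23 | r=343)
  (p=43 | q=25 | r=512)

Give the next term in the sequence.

P: 33, 42, 34, 43 → 35 (alternating steps +9, −8, +9, −8, …).
Q: 30, 32, 23, 25 → 16 (alternating steps +2, −9, +2, −9, …).
R: perfect cubes: 5³, 6³, 7³, …, so 125, 216, 343, 512 → 729.
So the next term is (p=35 | q=16 | r=729).

(p=35 | q=16 | r=729)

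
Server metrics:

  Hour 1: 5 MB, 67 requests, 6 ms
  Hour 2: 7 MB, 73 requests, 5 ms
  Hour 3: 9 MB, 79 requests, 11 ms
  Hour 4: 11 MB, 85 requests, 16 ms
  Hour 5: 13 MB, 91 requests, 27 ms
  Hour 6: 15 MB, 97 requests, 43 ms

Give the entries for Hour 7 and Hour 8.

MB: 5, 7, 9, 11, 13, 15 → 17 → 19 (+2 each step).
Requests: +6 each step; 67, 73, 79, 85, 91, 97 → 103 → 109.
Ms goes 6, 5, 11, 16, 27, 43 → 70 → 113 (each term is the sum of the two before it).
Putting the parts together: 17 MB, 103 requests, 70 ms and then 19 MB, 109 requests, 113 ms.

17 MB, 103 requests, 70 ms; 19 MB, 109 requests, 113 ms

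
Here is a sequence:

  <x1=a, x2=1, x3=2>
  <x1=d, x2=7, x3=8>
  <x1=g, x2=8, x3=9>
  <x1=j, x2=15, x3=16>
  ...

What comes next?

For the x1, letters move forward 3 places in the alphabet: a, d, g, j → m.
X2: 1, 7, 8, 15 → 23 (each term is the sum of the two before it).
For the x3, always 1 more than the x2: 2, 8, 9, 16 → 24.
Putting it together: <x1=m, x2=23, x3=24>.

<x1=m, x2=23, x3=24>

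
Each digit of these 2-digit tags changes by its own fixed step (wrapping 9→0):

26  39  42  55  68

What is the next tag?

For the first digit, +1 each step, mod 10: 2, 3, 4, 5, 6 → 7.
Second digit: +3 each step, mod 10, so 6, 9, 2, 5, 8 → 1.
So the next tag is 71.

71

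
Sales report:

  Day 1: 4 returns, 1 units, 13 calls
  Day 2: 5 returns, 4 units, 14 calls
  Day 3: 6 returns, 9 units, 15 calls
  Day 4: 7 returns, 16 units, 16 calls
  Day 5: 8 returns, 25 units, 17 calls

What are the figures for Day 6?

9 returns, 36 units, 18 calls

Returns — +1 each step: 4, 5, 6, 7, 8 → 9.
Units goes 1, 4, 9, 16, 25 → 36 (perfect squares: 1², 2², 3², …).
Calls — +1 each step: 13, 14, 15, 16, 17 → 18.
So the next line is 9 returns, 36 units, 18 calls.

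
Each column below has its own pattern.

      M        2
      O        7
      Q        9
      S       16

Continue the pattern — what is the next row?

U  25

Letter — letters move forward 2 places in the alphabet: M, O, Q, S → U.
Second component: each term is the sum of the two before it, so 2, 7, 9, 16 → 25.
Combining the parts gives U  25.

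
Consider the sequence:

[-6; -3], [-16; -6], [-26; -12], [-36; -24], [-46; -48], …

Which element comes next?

[-56; -96]

First entry goes -6, -16, -26, -36, -46 → -56 (−10 each step).
Second entry goes -3, -6, -12, -24, -48 → -96 (×2 each step).
So the next element is [-56; -96].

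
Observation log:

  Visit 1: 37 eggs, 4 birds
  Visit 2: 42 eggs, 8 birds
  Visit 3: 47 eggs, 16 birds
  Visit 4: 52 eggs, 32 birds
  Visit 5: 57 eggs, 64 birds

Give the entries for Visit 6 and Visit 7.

62 eggs, 128 birds; 67 eggs, 256 birds

Eggs: 37, 42, 47, 52, 57 → 62 → 67 (+5 each step).
Birds: ×2 each step; 4, 8, 16, 32, 64 → 128 → 256.
Putting the parts together: 62 eggs, 128 birds and then 67 eggs, 256 birds.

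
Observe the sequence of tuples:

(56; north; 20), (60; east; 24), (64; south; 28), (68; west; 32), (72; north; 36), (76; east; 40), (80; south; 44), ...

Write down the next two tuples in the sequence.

First part: +4 each step, so 56, 60, 64, 68, 72, 76, 80 → 84 → 88.
Direction: north, east, south, west, north, east, south → west → north (repeats north → east → south → west).
Third part goes 20, 24, 28, 32, 36, 40, 44 → 48 → 52 (+4 each step).
Putting the parts together: (84; west; 48) and then (88; north; 52).

(84; west; 48), (88; north; 52)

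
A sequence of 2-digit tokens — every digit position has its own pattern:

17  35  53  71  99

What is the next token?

17

First digit: +2 each step, mod 10; 1, 3, 5, 7, 9 → 1.
For the second digit, −2 each step, mod 10: 7, 5, 3, 1, 9 → 7.
Combining the parts gives 17.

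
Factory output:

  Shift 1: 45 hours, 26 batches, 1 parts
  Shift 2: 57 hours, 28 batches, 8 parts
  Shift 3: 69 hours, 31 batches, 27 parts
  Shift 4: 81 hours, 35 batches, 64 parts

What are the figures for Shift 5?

Hours: +12 each step; 45, 57, 69, 81 → 93.
Batches: differences are 2, 3, 4, … (increasing by 1 each time), so 26, 28, 31, 35 → 40.
For the parts, perfect cubes: 1³, 2³, 3³, …: 1, 8, 27, 64 → 125.
So the next row is 93 hours, 40 batches, 125 parts.

93 hours, 40 batches, 125 parts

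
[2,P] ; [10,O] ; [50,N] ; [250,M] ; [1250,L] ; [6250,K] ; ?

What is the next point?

First part: ×5 each step; 2, 10, 50, 250, 1250, 6250 → 31250.
Letter — letters move back 1 place in the alphabet: P, O, N, M, L, K → J.
Putting it together: [31250,J].

[31250,J]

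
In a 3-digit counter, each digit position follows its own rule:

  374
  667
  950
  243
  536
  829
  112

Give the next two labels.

405, 798

First digit: +3 each step, mod 10; 3, 6, 9, 2, 5, 8, 1 → 4 → 7.
Second digit: 7, 6, 5, 4, 3, 2, 1 → 0 → 9 (−1 each step, mod 10).
Third digit: +3 each step, mod 10, so 4, 7, 0, 3, 6, 9, 2 → 5 → 8.
Putting the parts together: 405 and then 798.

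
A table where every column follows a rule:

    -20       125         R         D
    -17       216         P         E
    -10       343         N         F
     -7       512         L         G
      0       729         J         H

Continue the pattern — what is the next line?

First component: alternating steps +3, +7, +3, +7, …; -20, -17, -10, -7, 0 → 3.
Second component goes 125, 216, 343, 512, 729 → 1000 (perfect cubes: 5³, 6³, 7³, …).
First letter: R, P, N, L, J → H (letters move back 2 places in the alphabet).
Second letter goes D, E, F, G, H → I (letters move forward 1 place in the alphabet).
Combining the parts gives 3  1000  H  I.

3  1000  H  I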